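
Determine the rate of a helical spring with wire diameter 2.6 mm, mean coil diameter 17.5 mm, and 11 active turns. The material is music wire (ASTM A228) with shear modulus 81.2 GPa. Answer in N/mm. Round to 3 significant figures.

k = Gd⁴/(8D³N_a) = (81.2×10³ × 2.6⁴) / (8 × 17.5³ × 11)
  = 3.71065e+06 / 471625 = 7.8678 N/mm

7.87 N/mm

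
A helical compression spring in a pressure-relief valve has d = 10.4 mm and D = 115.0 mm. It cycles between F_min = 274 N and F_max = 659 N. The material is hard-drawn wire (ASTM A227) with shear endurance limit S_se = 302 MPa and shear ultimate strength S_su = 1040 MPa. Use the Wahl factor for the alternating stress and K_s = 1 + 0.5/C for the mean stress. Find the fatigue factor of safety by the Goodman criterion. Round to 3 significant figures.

3.23

C = D/d = 115.0/10.4 = 11.0577; K_W = (4C−1)/(4C−4)+0.615/C = 1.1302; K_s = 1+0.5/C = 1.0452
F_a = (F_max−F_min)/2 = 192.5 N; F_m = (F_max+F_min)/2 = 466.5 N
τ_a = K_W·8F_aD/(πd³) = 1.1302 × 50.115 = 56.639 MPa
τ_m = K_s·8F_mD/(πd³) = 1.0452 × 121.45 = 126.94 MPa
Goodman: 1/n_f = τ_a/S_se + τ_m/S_su = 56.639/302 + 126.94/1040 = 0.18755 + 0.12206 = 0.3096
n_f = 1/0.3096 = 3.23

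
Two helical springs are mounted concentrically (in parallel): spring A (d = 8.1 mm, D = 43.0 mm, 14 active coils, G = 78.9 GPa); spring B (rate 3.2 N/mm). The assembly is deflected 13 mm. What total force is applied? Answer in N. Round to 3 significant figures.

537 N

k_A = Gd⁴/(8D³N_a) = (78.9×10³)(8.1⁴)/(8·43.0³·14) = 38.141 N/mm
Parallel: k_eq = 38.141 + 3.2 = 41.341 N/mm
F = k_eq·δ = 41.341·13 = 537.43 N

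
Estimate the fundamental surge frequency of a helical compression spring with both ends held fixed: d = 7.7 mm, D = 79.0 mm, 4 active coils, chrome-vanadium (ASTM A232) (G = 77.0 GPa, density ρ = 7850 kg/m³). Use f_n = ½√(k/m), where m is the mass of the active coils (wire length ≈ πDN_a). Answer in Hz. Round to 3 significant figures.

k = Gd⁴/(8D³N_a) = (77.0×10³)(7.7⁴)/(8·79.0³·4) = 17.156 N/mm = 17156 N/m
Wire length L = πDN_a = π·79.0·4 = 992.74 mm
m = ρ·(πd²/4)·L = 7850 × 46.566×10⁻⁶ m² × 0.99274 m = 0.36289 kg
f_n = ½√(k/m) = 0.5·√(17156/0.36289) = 0.5·√(47276) = 108.72 Hz

109 Hz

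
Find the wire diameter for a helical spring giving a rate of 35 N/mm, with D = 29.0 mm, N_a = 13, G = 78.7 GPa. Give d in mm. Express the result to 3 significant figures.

d = (8D³N_a·k / G)^(1/4) = (8·29.0³·13·35 / (78.7×10³))^0.25
  = (1128)^0.25 = 5.7954 mm

5.80 mm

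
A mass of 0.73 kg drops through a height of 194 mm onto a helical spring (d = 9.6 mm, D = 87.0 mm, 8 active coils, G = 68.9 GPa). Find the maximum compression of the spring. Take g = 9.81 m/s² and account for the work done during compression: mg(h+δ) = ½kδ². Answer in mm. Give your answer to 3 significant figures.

k = Gd⁴/(8D³N_a) = (68.9×10³)(9.6⁴)/(8·87.0³·8) = 13.886 N/mm
W = mg = 0.73 × 9.81 = 7.1613 N
½kδ² − Wδ − Wh = 0 → δ = (W + √(W² + 2kWh))/k
δ = (7.1613 + √(51.284 + 38582.5))/13.886 = (7.1613 + 196.55)/13.886 = 14.671 mm

14.7 mm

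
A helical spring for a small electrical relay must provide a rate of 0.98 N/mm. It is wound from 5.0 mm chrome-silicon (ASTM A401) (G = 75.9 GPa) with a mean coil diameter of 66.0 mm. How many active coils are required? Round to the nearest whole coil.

21

N_a = Gd⁴/(8D³k) = (75.9×10³ × 5.0⁴)/(8 × 66.0³ × 0.98)
    = 4.74375e+07 / 2.25397e+06 = 21.05 → 21 coils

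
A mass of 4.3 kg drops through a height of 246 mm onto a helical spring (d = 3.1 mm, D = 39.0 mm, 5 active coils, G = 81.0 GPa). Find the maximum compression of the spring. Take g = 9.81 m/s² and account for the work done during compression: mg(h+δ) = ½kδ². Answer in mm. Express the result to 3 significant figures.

95.6 mm

k = Gd⁴/(8D³N_a) = (81.0×10³)(3.1⁴)/(8·39.0³·5) = 3.1527 N/mm
W = mg = 4.3 × 9.81 = 42.183 N
½kδ² − Wδ − Wh = 0 → δ = (W + √(W² + 2kWh))/k
δ = (42.183 + √(1779.4 + 65430.5))/3.1527 = (42.183 + 259.25)/3.1527 = 95.612 mm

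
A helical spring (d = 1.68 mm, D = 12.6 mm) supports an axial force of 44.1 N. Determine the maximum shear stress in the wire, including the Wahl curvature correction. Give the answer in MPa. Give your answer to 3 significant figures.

Spring index C = D/d = 12.6/1.68 = 7.5000
K_W = (4C−1)/(4C−4) + 0.615/C = 29.000/26.000 + 0.0820 = 1.1974
τ₀ = 8FD/(πd³) = 8·44.1·12.6/(π·1.68³) = 4445.28/14.896 = 298.42 MPa
τ_max = K·τ₀ = 1.1974 × 298.42 = 357.32 MPa

357 MPa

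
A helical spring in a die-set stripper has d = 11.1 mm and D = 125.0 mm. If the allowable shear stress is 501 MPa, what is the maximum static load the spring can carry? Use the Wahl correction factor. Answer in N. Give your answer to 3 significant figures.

1910 N

C = D/d = 125.0/11.1 = 11.2613
K_W = (4C−1)/(4C−4) + 0.615/C = 44.045/41.045 + 0.0546 = 1.1277
τ_max = K·8FD/(πd³) → F_max = τ_allow·πd³/(8DK)
F_max = 501·π·11.1³/(8·125.0·1.1277) = 2.1526e+06/1127.7 = 1908.8 N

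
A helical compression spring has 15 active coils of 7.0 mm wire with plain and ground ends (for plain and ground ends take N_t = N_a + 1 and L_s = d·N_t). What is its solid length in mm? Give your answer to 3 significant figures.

112 mm

plain and ground ends: N_t = N_a + 1 = 15 + 1 = 16
L_s = d·N_t = 7.0 × 16 = 112 mm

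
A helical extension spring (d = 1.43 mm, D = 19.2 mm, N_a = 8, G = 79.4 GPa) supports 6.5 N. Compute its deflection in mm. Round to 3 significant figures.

8.87 mm

k = Gd⁴/(8D³N_a) = (79.4×10³)(1.43⁴)/(8·19.2³·8) = 0.73296 N/mm
δ = F/k = 6.5 / 0.73296 = 8.8681 mm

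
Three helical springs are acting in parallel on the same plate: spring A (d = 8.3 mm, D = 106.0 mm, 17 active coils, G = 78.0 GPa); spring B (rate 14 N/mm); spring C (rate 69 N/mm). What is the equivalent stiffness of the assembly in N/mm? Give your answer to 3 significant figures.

k_A = Gd⁴/(8D³N_a) = (78.0×10³)(8.3⁴)/(8·106.0³·17) = 2.2853 N/mm
Parallel: k_eq = 2.2853 + 14 + 69 = 85.285 N/mm

85.3 N/mm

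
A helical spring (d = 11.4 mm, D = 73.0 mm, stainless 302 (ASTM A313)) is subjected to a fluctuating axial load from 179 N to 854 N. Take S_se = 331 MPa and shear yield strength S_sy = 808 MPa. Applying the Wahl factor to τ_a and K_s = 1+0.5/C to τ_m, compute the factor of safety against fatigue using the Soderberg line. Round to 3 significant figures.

C = D/d = 73.0/11.4 = 6.4035; K_W = (4C−1)/(4C−4)+0.615/C = 1.2348; K_s = 1+0.5/C = 1.0781
F_a = (F_max−F_min)/2 = 337.5 N; F_m = (F_max+F_min)/2 = 516.5 N
τ_a = K_W·8F_aD/(πd³) = 1.2348 × 42.347 = 52.292 MPa
τ_m = K_s·8F_mD/(πd³) = 1.0781 × 64.807 = 69.867 MPa
Soderberg: 1/n_f = τ_a/S_se + τ_m/S_sy = 52.292/331 + 69.867/808 = 0.15798 + 0.08647 = 0.24445
n_f = 1/0.24445 = 4.091

4.09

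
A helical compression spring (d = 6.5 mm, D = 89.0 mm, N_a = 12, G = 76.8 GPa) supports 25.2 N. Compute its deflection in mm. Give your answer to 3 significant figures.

12.4 mm

k = Gd⁴/(8D³N_a) = (76.8×10³)(6.5⁴)/(8·89.0³·12) = 2.0257 N/mm
δ = F/k = 25.2 / 2.0257 = 12.44 mm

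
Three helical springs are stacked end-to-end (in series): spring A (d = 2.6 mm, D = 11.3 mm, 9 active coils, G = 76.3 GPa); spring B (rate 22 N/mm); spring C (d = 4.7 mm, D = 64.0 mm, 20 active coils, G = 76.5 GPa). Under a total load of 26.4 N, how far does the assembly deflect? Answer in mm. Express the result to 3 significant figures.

k_A = Gd⁴/(8D³N_a) = (76.3×10³)(2.6⁴)/(8·11.3³·9) = 33.562 N/mm
k_C = Gd⁴/(8D³N_a) = (76.5×10³)(4.7⁴)/(8·64.0³·20) = 0.89001 N/mm
Series: 1/k_eq = 1/33.562 + 1/22 + 1/0.89001 = 1.1988; k_eq = 0.83414 N/mm
δ = F/k_eq = 26.4/0.83414 = 31.649 mm

31.6 mm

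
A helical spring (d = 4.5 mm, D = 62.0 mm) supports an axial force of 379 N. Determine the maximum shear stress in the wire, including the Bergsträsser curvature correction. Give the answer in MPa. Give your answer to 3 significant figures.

720 MPa

Spring index C = D/d = 62.0/4.5 = 13.7778
K_B = (4C+2)/(4C−3) = 57.111/52.111 = 1.0959
τ₀ = 8FD/(πd³) = 8·379·62.0/(π·4.5³) = 187984/286.28 = 656.65 MPa
τ_max = K·τ₀ = 1.0959 × 656.65 = 719.65 MPa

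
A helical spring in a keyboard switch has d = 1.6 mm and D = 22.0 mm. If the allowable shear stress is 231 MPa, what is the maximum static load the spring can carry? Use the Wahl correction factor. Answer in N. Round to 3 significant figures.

C = D/d = 22.0/1.6 = 13.7500
K_W = (4C−1)/(4C−4) + 0.615/C = 54.000/51.000 + 0.0447 = 1.1036
τ_max = K·8FD/(πd³) → F_max = τ_allow·πd³/(8DK)
F_max = 231·π·1.6³/(8·22.0·1.1036) = 2972.5/194.22 = 15.304 N

15.3 N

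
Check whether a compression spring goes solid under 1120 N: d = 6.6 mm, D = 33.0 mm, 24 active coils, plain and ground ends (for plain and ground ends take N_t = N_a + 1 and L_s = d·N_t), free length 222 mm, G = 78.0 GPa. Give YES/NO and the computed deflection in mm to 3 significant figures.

NO, δ = 52.2 mm

k = Gd⁴/(8D³N_a) = (78.0×10³)(6.6⁴)/(8·33.0³·24) = 21.45 N/mm
N_t = 25; L_s = 6.6·25 = 165 mm; δ_solid = L₀ − L_s = 222 − 165 = 57 mm
δ = F/k = 1120/21.45 = 52.214 mm
δ < δ_solid → spring does not go solid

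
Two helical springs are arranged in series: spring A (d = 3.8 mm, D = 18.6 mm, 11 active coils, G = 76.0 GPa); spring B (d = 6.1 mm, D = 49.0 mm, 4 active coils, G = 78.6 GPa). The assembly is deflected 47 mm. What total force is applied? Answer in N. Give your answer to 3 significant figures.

668 N

k_A = Gd⁴/(8D³N_a) = (76.0×10³)(3.8⁴)/(8·18.6³·11) = 27.985 N/mm
k_B = Gd⁴/(8D³N_a) = (78.6×10³)(6.1⁴)/(8·49.0³·4) = 28.907 N/mm
Series: 1/k_eq = 1/27.985 + 1/28.907 = 0.070327; k_eq = 14.219 N/mm
F = k_eq·δ = 14.219·47 = 668.31 N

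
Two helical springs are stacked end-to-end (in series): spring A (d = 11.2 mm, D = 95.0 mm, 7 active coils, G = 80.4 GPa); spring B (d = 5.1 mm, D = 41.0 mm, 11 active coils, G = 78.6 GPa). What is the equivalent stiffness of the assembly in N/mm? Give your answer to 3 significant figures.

6.58 N/mm

k_A = Gd⁴/(8D³N_a) = (80.4×10³)(11.2⁴)/(8·95.0³·7) = 26.349 N/mm
k_B = Gd⁴/(8D³N_a) = (78.6×10³)(5.1⁴)/(8·41.0³·11) = 8.7674 N/mm
Series: 1/k_eq = 1/26.349 + 1/8.7674 = 0.15201; k_eq = 6.5785 N/mm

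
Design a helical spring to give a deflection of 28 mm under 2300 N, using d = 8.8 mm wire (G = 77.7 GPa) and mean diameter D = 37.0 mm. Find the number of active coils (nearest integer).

Required rate k = F/δ = 2300/28 = 82.143 N/mm
N_a = Gd⁴/(8D³k) = (77.7×10³ × 8.8⁴)/(8 × 37.0³ × 82.143)
    = 4.65963e+08 / 3.32863e+07 = 14 → 14 coils

14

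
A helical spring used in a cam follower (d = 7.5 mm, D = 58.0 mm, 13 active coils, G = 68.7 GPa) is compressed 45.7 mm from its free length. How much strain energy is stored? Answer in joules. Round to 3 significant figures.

k = Gd⁴/(8D³N_a) = (68.7×10³)(7.5⁴)/(8·58.0³·13) = 10.712 N/mm
U = ½kδ² = 0.5 × 10.712 × 45.7² = 11186 N·mm = 11.186 J

11.2 J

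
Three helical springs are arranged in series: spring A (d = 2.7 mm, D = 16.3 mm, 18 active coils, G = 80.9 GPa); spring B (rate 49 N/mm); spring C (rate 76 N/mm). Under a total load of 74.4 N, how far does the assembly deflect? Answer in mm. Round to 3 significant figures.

13.3 mm

k_A = Gd⁴/(8D³N_a) = (80.9×10³)(2.7⁴)/(8·16.3³·18) = 6.8941 N/mm
Series: 1/k_eq = 1/6.8941 + 1/49 + 1/76 = 0.17862; k_eq = 5.5986 N/mm
δ = F/k_eq = 74.4/5.5986 = 13.289 mm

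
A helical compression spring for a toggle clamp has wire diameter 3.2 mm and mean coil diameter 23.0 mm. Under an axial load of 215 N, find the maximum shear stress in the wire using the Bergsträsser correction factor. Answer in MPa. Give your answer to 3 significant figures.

Spring index C = D/d = 23.0/3.2 = 7.1875
K_B = (4C+2)/(4C−3) = 30.750/25.750 = 1.1942
τ₀ = 8FD/(πd³) = 8·215·23.0/(π·3.2³) = 39560/102.94 = 384.29 MPa
τ_max = K·τ₀ = 1.1942 × 384.29 = 458.91 MPa

459 MPa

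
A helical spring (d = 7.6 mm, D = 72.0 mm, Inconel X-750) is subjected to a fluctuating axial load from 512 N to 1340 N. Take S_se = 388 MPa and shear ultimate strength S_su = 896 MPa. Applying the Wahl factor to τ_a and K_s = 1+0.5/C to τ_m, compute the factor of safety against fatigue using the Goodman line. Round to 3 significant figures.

C = D/d = 72.0/7.6 = 9.4737; K_W = (4C−1)/(4C−4)+0.615/C = 1.1534; K_s = 1+0.5/C = 1.0528
F_a = (F_max−F_min)/2 = 414 N; F_m = (F_max+F_min)/2 = 926 N
τ_a = K_W·8F_aD/(πd³) = 1.1534 × 172.91 = 199.44 MPa
τ_m = K_s·8F_mD/(πd³) = 1.0528 × 386.76 = 407.17 MPa
Goodman: 1/n_f = τ_a/S_se + τ_m/S_su = 199.44/388 + 407.17/896 = 0.51403 + 0.45443 = 0.96847
n_f = 1/0.96847 = 1.033

1.03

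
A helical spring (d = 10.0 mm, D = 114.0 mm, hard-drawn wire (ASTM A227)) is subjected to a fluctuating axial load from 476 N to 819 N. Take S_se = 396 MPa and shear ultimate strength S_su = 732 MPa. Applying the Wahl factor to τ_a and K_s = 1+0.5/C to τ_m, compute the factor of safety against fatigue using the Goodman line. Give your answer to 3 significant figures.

2.44

C = D/d = 114.0/10.0 = 11.4000; K_W = (4C−1)/(4C−4)+0.615/C = 1.1261; K_s = 1+0.5/C = 1.0439
F_a = (F_max−F_min)/2 = 171.5 N; F_m = (F_max+F_min)/2 = 647.5 N
τ_a = K_W·8F_aD/(πd³) = 1.1261 × 49.786 = 56.062 MPa
τ_m = K_s·8F_mD/(πd³) = 1.0439 × 187.97 = 196.21 MPa
Goodman: 1/n_f = τ_a/S_se + τ_m/S_su = 56.062/396 + 196.21/732 = 0.14157 + 0.26805 = 0.40962
n_f = 1/0.40962 = 2.441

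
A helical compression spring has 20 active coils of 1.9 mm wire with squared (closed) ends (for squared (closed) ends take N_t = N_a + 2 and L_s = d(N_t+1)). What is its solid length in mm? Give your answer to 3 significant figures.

squared (closed) ends: N_t = N_a + 2 = 20 + 2 = 22
L_s = d·(N_t+1) = 1.9 × 23 = 43.7 mm

43.7 mm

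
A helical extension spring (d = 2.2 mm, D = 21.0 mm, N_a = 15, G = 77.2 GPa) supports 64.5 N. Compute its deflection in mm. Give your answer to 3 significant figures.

k = Gd⁴/(8D³N_a) = (77.2×10³)(2.2⁴)/(8·21.0³·15) = 1.6273 N/mm
δ = F/k = 64.5 / 1.6273 = 39.636 mm

39.6 mm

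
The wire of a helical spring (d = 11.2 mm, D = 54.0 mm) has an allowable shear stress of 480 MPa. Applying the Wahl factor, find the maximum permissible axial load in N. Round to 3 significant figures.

3700 N

C = D/d = 54.0/11.2 = 4.8214
K_W = (4C−1)/(4C−4) + 0.615/C = 18.286/15.286 + 0.1276 = 1.3238
τ_max = K·8FD/(πd³) → F_max = τ_allow·πd³/(8DK)
F_max = 480·π·11.2³/(8·54.0·1.3238) = 2.1186e+06/571.89 = 3704.5 N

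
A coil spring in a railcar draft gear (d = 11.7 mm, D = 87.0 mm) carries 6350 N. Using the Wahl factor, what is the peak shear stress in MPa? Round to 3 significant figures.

1050 MPa

Spring index C = D/d = 87.0/11.7 = 7.4359
K_W = (4C−1)/(4C−4) + 0.615/C = 28.744/25.744 + 0.0827 = 1.1992
τ₀ = 8FD/(πd³) = 8·6350·87.0/(π·11.7³) = 4.4196e+06/5031.6 = 878.37 MPa
τ_max = K·τ₀ = 1.1992 × 878.37 = 1053.4 MPa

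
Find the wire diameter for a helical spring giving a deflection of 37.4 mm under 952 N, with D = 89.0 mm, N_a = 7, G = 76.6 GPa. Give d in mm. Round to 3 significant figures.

10.7 mm

Required rate k = F/δ = 952/37.4 = 25.455 N/mm
d = (8D³N_a·k / G)^(1/4) = (8·89.0³·7·25.455 / (76.6×10³))^0.25
  = (13119)^0.25 = 10.7022 mm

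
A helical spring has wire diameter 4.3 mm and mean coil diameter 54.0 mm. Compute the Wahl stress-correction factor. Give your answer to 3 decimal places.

1.114

C = D/d = 54.0/4.3 = 12.5581
K_W = (4C−1)/(4C−4) + 0.615/C = 49.233/46.233 + 0.0490 = 1.1139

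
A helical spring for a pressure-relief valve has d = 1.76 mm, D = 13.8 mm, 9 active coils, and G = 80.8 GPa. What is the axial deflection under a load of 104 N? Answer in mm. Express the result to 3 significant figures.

k = Gd⁴/(8D³N_a) = (80.8×10³)(1.76⁴)/(8·13.8³·9) = 4.0972 N/mm
δ = F/k = 104 / 4.0972 = 25.383 mm

25.4 mm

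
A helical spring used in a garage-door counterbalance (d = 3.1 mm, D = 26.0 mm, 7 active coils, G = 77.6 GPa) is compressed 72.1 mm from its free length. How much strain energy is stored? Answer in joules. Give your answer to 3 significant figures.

k = Gd⁴/(8D³N_a) = (77.6×10³)(3.1⁴)/(8·26.0³·7) = 7.2812 N/mm
U = ½kδ² = 0.5 × 7.2812 × 72.1² = 18925 N·mm = 18.925 J

18.9 J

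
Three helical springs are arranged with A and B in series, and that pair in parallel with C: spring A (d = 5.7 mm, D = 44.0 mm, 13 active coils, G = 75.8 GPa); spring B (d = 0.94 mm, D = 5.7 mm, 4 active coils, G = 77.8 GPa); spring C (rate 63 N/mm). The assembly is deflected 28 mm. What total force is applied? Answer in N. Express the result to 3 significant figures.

1900 N

k_A = Gd⁴/(8D³N_a) = (75.8×10³)(5.7⁴)/(8·44.0³·13) = 9.0319 N/mm
k_B = Gd⁴/(8D³N_a) = (77.8×10³)(0.94⁴)/(8·5.7³·4) = 10.25 N/mm
Springs A,B series: k_AB = 1/(1/9.0319+1/10.25) = 4.8012 N/mm; parallel with C: k_eq = 4.8012+63 = 67.801 N/mm
F = k_eq·δ = 67.801·28 = 1898.4 N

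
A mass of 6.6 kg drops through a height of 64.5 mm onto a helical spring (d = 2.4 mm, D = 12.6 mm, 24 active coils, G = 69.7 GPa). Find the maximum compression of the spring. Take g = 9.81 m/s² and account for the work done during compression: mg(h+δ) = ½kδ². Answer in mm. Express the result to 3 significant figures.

k = Gd⁴/(8D³N_a) = (69.7×10³)(2.4⁴)/(8·12.6³·24) = 6.0209 N/mm
W = mg = 6.6 × 9.81 = 64.746 N
½kδ² − Wδ − Wh = 0 → δ = (W + √(W² + 2kWh))/k
δ = (64.746 + √(4192 + 50288.4))/6.0209 = (64.746 + 233.41)/6.0209 = 49.52 mm

49.5 mm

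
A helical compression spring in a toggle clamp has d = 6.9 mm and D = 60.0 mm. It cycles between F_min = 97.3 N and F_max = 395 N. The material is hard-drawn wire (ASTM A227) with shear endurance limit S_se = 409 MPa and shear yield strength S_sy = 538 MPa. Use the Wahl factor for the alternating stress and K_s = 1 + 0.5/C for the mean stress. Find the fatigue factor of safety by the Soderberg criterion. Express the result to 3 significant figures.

C = D/d = 60.0/6.9 = 8.6957; K_W = (4C−1)/(4C−4)+0.615/C = 1.1682; K_s = 1+0.5/C = 1.0575
F_a = (F_max−F_min)/2 = 148.85 N; F_m = (F_max+F_min)/2 = 246.15 N
τ_a = K_W·8F_aD/(πd³) = 1.1682 × 69.23 = 80.873 MPa
τ_m = K_s·8F_mD/(πd³) = 1.0575 × 114.48 = 121.07 MPa
Soderberg: 1/n_f = τ_a/S_se + τ_m/S_sy = 80.873/409 + 121.07/538 = 0.19773 + 0.22503 = 0.42276
n_f = 1/0.42276 = 2.365

2.37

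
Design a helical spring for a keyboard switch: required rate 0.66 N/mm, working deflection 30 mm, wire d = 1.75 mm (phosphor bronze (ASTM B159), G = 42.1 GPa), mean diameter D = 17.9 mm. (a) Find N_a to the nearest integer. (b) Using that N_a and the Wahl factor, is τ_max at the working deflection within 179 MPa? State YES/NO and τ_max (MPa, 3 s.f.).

N_a = Gd⁴/(8D³k) = (42.1×10³)(1.75⁴)/(8·17.9³·0.66) = 13.04 → N_a = 13
Actual rate k = Gd⁴/(8D³·13) = 0.66198 N/mm
Working load F = kδ = 0.66198·30 = 19.859 N
C = 17.9/1.75 = 10.2286; K_W = (4C−1)/(4C−4)+0.615/C = 1.1414
τ_max = K_W·8FD/(πd³) = 1.1414·168.9 = 192.79 MPa
τ_max > 179 MPa → exceeds allowable

(a) 13 coils; (b) NO, τ_max = 193 MPa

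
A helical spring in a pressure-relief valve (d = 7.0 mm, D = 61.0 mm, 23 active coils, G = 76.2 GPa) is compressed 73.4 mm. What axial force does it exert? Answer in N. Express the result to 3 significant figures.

322 N

k = Gd⁴/(8D³N_a) = (76.2×10³)(7.0⁴)/(8·61.0³·23) = 4.3807 N/mm
F = k·δ = 4.3807 × 73.4 = 321.54 N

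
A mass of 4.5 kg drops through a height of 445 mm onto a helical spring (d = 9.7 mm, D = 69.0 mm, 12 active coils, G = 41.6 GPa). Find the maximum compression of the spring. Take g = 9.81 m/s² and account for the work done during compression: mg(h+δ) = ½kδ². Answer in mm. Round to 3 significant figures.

k = Gd⁴/(8D³N_a) = (41.6×10³)(9.7⁴)/(8·69.0³·12) = 11.678 N/mm
W = mg = 4.5 × 9.81 = 44.145 N
½kδ² − Wδ − Wh = 0 → δ = (W + √(W² + 2kWh))/k
δ = (44.145 + √(1948.8 + 458810))/11.678 = (44.145 + 678.79)/11.678 = 61.907 mm

61.9 mm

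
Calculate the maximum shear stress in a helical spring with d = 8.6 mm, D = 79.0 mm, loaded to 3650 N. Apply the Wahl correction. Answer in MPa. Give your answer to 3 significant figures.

1340 MPa

Spring index C = D/d = 79.0/8.6 = 9.1860
K_W = (4C−1)/(4C−4) + 0.615/C = 35.744/32.744 + 0.0669 = 1.1586
τ₀ = 8FD/(πd³) = 8·3650·79.0/(π·8.6³) = 2.3068e+06/1998.2 = 1154.4 MPa
τ_max = K·τ₀ = 1.1586 × 1154.4 = 1337.5 MPa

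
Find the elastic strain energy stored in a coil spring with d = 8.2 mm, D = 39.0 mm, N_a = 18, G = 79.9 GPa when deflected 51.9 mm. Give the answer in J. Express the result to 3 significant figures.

57.0 J

k = Gd⁴/(8D³N_a) = (79.9×10³)(8.2⁴)/(8·39.0³·18) = 42.291 N/mm
U = ½kδ² = 0.5 × 42.291 × 51.9² = 56957 N·mm = 56.957 J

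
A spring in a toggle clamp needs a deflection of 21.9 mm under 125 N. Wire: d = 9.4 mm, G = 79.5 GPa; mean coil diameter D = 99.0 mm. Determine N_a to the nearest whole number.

14

Required rate k = F/δ = 125/21.9 = 5.7078 N/mm
N_a = Gd⁴/(8D³k) = (79.5×10³ × 9.4⁴)/(8 × 99.0³ × 5.7078)
    = 6.20695e+08 / 4.43059e+07 = 14.01 → 14 coils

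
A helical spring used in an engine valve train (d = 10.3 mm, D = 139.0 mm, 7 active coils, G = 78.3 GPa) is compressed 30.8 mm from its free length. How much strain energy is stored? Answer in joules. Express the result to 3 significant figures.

k = Gd⁴/(8D³N_a) = (78.3×10³)(10.3⁴)/(8·139.0³·7) = 5.8597 N/mm
U = ½kδ² = 0.5 × 5.8597 × 30.8² = 2779.4 N·mm = 2.7794 J

2.78 J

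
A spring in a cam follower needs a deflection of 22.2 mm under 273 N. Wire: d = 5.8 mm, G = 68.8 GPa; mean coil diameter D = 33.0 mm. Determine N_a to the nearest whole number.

22

Required rate k = F/δ = 273/22.2 = 12.297 N/mm
N_a = Gd⁴/(8D³k) = (68.8×10³ × 5.8⁴)/(8 × 33.0³ × 12.297)
    = 7.78575e+07 / 3.53542e+06 = 22.02 → 22 coils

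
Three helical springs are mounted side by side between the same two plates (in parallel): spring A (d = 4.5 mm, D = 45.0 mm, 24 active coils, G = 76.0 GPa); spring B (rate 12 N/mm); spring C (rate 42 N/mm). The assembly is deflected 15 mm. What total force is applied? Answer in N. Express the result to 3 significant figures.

837 N

k_A = Gd⁴/(8D³N_a) = (76.0×10³)(4.5⁴)/(8·45.0³·24) = 1.7812 N/mm
Parallel: k_eq = 1.7812 + 12 + 42 = 55.781 N/mm
F = k_eq·δ = 55.781·15 = 836.72 N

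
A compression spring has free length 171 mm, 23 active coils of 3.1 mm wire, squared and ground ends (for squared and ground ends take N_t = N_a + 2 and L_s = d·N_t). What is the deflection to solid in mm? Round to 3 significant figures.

N_t = 25; L_s = 3.1·25 = 77.5 mm
δ_solid = L₀ − L_s = 171 − 77.5 = 93.5 mm

93.5 mm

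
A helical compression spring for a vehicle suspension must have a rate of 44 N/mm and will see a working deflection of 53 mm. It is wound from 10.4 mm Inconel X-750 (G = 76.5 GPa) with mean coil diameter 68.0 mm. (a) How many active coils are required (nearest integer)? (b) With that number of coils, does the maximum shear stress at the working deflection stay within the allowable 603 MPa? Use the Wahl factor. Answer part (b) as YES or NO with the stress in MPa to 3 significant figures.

N_a = Gd⁴/(8D³k) = (76.5×10³)(10.4⁴)/(8·68.0³·44) = 8.086 → N_a = 8
Actual rate k = Gd⁴/(8D³·8) = 44.472 N/mm
Working load F = kδ = 44.472·53 = 2357 N
C = 68.0/10.4 = 6.5385; K_W = (4C−1)/(4C−4)+0.615/C = 1.2295
τ_max = K_W·8FD/(πd³) = 1.2295·362.84 = 446.1 MPa
τ_max ≤ 603 MPa → acceptable

(a) 8 coils; (b) YES, τ_max = 446 MPa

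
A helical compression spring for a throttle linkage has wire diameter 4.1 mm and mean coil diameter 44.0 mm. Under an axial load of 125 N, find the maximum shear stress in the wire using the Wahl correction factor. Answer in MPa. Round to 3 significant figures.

231 MPa

Spring index C = D/d = 44.0/4.1 = 10.7317
K_W = (4C−1)/(4C−4) + 0.615/C = 41.927/38.927 + 0.0573 = 1.1344
τ₀ = 8FD/(πd³) = 8·125·44.0/(π·4.1³) = 44000/216.52 = 203.21 MPa
τ_max = K·τ₀ = 1.1344 × 203.21 = 230.52 MPa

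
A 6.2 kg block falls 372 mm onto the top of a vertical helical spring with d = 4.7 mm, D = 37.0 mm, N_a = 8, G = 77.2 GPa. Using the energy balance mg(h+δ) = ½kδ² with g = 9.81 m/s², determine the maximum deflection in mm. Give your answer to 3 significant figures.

67.9 mm

k = Gd⁴/(8D³N_a) = (77.2×10³)(4.7⁴)/(8·37.0³·8) = 11.62 N/mm
W = mg = 6.2 × 9.81 = 60.822 N
½kδ² − Wδ − Wh = 0 → δ = (W + √(W² + 2kWh))/k
δ = (60.822 + √(3699.3 + 525844))/11.62 = (60.822 + 727.7)/11.62 = 67.856 mm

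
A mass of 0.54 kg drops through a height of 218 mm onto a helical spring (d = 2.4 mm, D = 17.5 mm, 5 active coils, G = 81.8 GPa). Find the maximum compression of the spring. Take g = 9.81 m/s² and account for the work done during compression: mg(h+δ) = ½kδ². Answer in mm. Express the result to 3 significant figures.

13.9 mm

k = Gd⁴/(8D³N_a) = (81.8×10³)(2.4⁴)/(8·17.5³·5) = 12.66 N/mm
W = mg = 0.54 × 9.81 = 5.2974 N
½kδ² − Wδ − Wh = 0 → δ = (W + √(W² + 2kWh))/k
δ = (5.2974 + √(28.062 + 29239.7))/12.66 = (5.2974 + 171.08)/12.66 = 13.932 mm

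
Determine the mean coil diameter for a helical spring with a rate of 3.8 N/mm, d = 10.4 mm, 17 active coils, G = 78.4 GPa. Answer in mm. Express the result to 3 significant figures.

D = (Gd⁴/(8N_a·k))^(1/3) = (78.4×10³·10.4⁴/(8·17·3.8))^(1/3)
  = (1.77471e+06)^(1/3) = 121.0716 mm

121 mm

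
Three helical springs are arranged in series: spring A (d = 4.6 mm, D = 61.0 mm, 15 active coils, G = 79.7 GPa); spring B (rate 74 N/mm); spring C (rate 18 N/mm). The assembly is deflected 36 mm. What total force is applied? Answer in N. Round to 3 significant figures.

43.3 N

k_A = Gd⁴/(8D³N_a) = (79.7×10³)(4.6⁴)/(8·61.0³·15) = 1.3101 N/mm
Series: 1/k_eq = 1/1.3101 + 1/74 + 1/18 = 0.83234; k_eq = 1.2014 N/mm
F = k_eq·δ = 1.2014·36 = 43.251 N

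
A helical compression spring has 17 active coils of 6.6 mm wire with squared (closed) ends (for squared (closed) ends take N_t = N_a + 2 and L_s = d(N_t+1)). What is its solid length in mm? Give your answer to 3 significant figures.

132 mm

squared (closed) ends: N_t = N_a + 2 = 17 + 2 = 19
L_s = d·(N_t+1) = 6.6 × 20 = 132 mm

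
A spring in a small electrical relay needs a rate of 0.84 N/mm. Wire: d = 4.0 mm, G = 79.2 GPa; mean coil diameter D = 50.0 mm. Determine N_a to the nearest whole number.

24

N_a = Gd⁴/(8D³k) = (79.2×10³ × 4.0⁴)/(8 × 50.0³ × 0.84)
    = 2.02752e+07 / 840000 = 24.14 → 24 coils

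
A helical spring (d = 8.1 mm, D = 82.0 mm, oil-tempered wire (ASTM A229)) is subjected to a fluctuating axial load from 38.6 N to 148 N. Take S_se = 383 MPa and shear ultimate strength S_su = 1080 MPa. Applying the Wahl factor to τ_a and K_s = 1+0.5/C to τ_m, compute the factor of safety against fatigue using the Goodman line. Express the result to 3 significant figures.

10.0

C = D/d = 82.0/8.1 = 10.1235; K_W = (4C−1)/(4C−4)+0.615/C = 1.1430; K_s = 1+0.5/C = 1.0494
F_a = (F_max−F_min)/2 = 54.7 N; F_m = (F_max+F_min)/2 = 93.3 N
τ_a = K_W·8F_aD/(πd³) = 1.1430 × 21.492 = 24.565 MPa
τ_m = K_s·8F_mD/(πd³) = 1.0494 × 36.659 = 38.47 MPa
Goodman: 1/n_f = τ_a/S_se + τ_m/S_su = 24.565/383 + 38.47/1080 = 0.06414 + 0.03562 = 0.099758
n_f = 1/0.099758 = 10.02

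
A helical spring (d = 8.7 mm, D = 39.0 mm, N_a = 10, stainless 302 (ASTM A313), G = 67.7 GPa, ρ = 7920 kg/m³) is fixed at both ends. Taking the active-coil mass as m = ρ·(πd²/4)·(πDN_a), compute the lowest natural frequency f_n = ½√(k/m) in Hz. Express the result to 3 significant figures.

k = Gd⁴/(8D³N_a) = (67.7×10³)(8.7⁴)/(8·39.0³·10) = 81.73 N/mm = 81730 N/m
Wire length L = πDN_a = π·39.0·10 = 1225.2 mm
m = ρ·(πd²/4)·L = 7920 × 59.447×10⁻⁶ m² × 1.2252 m = 0.57686 kg
f_n = ½√(k/m) = 0.5·√(81730/0.57686) = 0.5·√(1.4168e+05) = 188.2 Hz

188 Hz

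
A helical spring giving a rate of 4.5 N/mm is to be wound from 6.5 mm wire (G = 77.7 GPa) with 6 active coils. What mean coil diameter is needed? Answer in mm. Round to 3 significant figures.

D = (Gd⁴/(8N_a·k))^(1/3) = (77.7×10³·6.5⁴/(8·6·4.5))^(1/3)
  = (642127)^(1/3) = 86.2727 mm

86.3 mm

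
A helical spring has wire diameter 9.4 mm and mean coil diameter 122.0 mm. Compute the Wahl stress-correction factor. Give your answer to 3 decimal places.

1.110

C = D/d = 122.0/9.4 = 12.9787
K_W = (4C−1)/(4C−4) + 0.615/C = 50.915/47.915 + 0.0474 = 1.1100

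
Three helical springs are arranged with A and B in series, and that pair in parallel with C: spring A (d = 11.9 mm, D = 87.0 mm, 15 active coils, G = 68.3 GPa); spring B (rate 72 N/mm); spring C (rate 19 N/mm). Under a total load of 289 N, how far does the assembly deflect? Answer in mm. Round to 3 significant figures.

8.77 mm

k_A = Gd⁴/(8D³N_a) = (68.3×10³)(11.9⁴)/(8·87.0³·15) = 17.333 N/mm
Springs A,B series: k_AB = 1/(1/17.333+1/72) = 13.97 N/mm; parallel with C: k_eq = 13.97+19 = 32.97 N/mm
δ = F/k_eq = 289/32.97 = 8.7656 mm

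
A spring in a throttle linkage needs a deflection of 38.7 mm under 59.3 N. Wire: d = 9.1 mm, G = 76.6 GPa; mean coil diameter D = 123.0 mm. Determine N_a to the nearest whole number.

23

Required rate k = F/δ = 59.3/38.7 = 1.5323 N/mm
N_a = Gd⁴/(8D³k) = (76.6×10³ × 9.1⁴)/(8 × 123.0³ × 1.5323)
    = 5.25284e+08 / 2.28112e+07 = 23.03 → 23 coils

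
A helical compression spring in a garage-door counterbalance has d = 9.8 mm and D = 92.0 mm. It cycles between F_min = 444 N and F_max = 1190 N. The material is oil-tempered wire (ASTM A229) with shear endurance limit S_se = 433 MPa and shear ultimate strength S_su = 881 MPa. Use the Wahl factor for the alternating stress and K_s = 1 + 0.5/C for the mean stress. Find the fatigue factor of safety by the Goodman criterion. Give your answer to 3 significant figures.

2.04

C = D/d = 92.0/9.8 = 9.3878; K_W = (4C−1)/(4C−4)+0.615/C = 1.1549; K_s = 1+0.5/C = 1.0533
F_a = (F_max−F_min)/2 = 373 N; F_m = (F_max+F_min)/2 = 817 N
τ_a = K_W·8F_aD/(πd³) = 1.1549 × 92.845 = 107.23 MPa
τ_m = K_s·8F_mD/(πd³) = 1.0533 × 203.36 = 214.19 MPa
Goodman: 1/n_f = τ_a/S_se + τ_m/S_su = 107.23/433 + 214.19/881 = 0.24764 + 0.24313 = 0.49077
n_f = 1/0.49077 = 2.038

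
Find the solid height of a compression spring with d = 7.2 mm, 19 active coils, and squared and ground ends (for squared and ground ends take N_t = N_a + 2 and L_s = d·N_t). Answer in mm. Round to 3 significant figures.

squared and ground ends: N_t = N_a + 2 = 19 + 2 = 21
L_s = d·N_t = 7.2 × 21 = 151.2 mm

151 mm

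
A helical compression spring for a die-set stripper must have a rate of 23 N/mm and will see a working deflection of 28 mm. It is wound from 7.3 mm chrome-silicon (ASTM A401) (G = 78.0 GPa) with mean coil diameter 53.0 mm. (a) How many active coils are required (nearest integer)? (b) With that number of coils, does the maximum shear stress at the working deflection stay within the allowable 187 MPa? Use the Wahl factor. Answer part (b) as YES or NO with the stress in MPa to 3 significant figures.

(a) 8 coils; (b) NO, τ_max = 272 MPa

N_a = Gd⁴/(8D³k) = (78.0×10³)(7.3⁴)/(8·53.0³·23) = 8.086 → N_a = 8
Actual rate k = Gd⁴/(8D³·8) = 23.248 N/mm
Working load F = kδ = 23.248·28 = 650.93 N
C = 53.0/7.3 = 7.2603; K_W = (4C−1)/(4C−4)+0.615/C = 1.2045
τ_max = K_W·8FD/(πd³) = 1.2045·225.83 = 272.02 MPa
τ_max > 187 MPa → exceeds allowable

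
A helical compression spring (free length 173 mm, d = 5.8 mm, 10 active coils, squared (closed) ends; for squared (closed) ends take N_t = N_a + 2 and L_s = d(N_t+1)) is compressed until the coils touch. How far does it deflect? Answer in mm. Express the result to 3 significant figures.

97.6 mm

N_t = 12; L_s = 5.8·13 = 75.4 mm
δ_solid = L₀ − L_s = 173 − 75.4 = 97.6 mm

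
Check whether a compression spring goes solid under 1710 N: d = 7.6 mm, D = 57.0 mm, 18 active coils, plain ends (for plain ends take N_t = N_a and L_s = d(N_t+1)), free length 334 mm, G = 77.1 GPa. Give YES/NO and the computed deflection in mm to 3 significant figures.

k = Gd⁴/(8D³N_a) = (77.1×10³)(7.6⁴)/(8·57.0³·18) = 9.6454 N/mm
N_t = 18; L_s = 7.6·19 = 144.4 mm; δ_solid = L₀ − L_s = 334 − 144.4 = 189.6 mm
δ = F/k = 1710/9.6454 = 177.29 mm
δ < δ_solid → spring does not go solid

NO, δ = 177 mm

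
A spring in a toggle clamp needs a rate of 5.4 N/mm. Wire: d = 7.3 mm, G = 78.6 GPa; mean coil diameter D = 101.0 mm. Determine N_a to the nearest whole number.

N_a = Gd⁴/(8D³k) = (78.6×10³ × 7.3⁴)/(8 × 101.0³ × 5.4)
    = 2.2321e+08 / 4.4509e+07 = 5.015 → 5 coils

5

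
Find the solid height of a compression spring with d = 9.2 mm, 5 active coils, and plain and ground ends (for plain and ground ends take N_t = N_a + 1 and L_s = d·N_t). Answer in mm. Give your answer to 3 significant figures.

plain and ground ends: N_t = N_a + 1 = 5 + 1 = 6
L_s = d·N_t = 9.2 × 6 = 55.2 mm

55.2 mm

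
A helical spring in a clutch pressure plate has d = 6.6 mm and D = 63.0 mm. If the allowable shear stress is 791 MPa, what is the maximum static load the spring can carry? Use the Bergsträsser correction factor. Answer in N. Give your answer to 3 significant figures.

C = D/d = 63.0/6.6 = 9.5455
K_B = (4C+2)/(4C−3) = 40.182/35.182 = 1.1421
τ_max = K·8FD/(πd³) → F_max = τ_allow·πd³/(8DK)
F_max = 791·π·6.6³/(8·63.0·1.1421) = 7.1443e+05/575.63 = 1241.1 N

1240 N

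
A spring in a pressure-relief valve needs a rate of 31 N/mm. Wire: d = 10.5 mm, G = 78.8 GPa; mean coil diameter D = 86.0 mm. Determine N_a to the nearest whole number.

6

N_a = Gd⁴/(8D³k) = (78.8×10³ × 10.5⁴)/(8 × 86.0³ × 31)
    = 9.57819e+08 / 1.57742e+08 = 6.072 → 6 coils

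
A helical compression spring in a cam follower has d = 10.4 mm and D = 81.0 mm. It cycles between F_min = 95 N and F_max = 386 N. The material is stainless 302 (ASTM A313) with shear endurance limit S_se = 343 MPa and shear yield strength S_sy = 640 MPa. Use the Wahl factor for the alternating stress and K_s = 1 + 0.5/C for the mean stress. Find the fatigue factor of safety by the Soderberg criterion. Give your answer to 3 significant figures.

6.03

C = D/d = 81.0/10.4 = 7.7885; K_W = (4C−1)/(4C−4)+0.615/C = 1.1894; K_s = 1+0.5/C = 1.0642
F_a = (F_max−F_min)/2 = 145.5 N; F_m = (F_max+F_min)/2 = 240.5 N
τ_a = K_W·8F_aD/(πd³) = 1.1894 × 26.68 = 31.735 MPa
τ_m = K_s·8F_mD/(πd³) = 1.0642 × 44.1 = 46.931 MPa
Soderberg: 1/n_f = τ_a/S_se + τ_m/S_sy = 31.735/343 + 46.931/640 = 0.09252 + 0.07333 = 0.16585
n_f = 1/0.16585 = 6.03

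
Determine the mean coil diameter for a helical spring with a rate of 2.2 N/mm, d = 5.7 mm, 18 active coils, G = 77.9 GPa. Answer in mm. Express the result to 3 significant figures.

63.8 mm

D = (Gd⁴/(8N_a·k))^(1/3) = (77.9×10³·5.7⁴/(8·18·2.2))^(1/3)
  = (259568)^(1/3) = 63.7897 mm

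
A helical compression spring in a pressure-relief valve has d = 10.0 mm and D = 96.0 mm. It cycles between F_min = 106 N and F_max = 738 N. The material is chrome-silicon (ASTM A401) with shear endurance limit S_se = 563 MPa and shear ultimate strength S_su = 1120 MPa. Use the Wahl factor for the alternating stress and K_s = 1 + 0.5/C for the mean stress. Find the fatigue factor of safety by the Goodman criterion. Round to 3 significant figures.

3.92

C = D/d = 96.0/10.0 = 9.6000; K_W = (4C−1)/(4C−4)+0.615/C = 1.1513; K_s = 1+0.5/C = 1.0521
F_a = (F_max−F_min)/2 = 316 N; F_m = (F_max+F_min)/2 = 422 N
τ_a = K_W·8F_aD/(πd³) = 1.1513 × 77.25 = 88.936 MPa
τ_m = K_s·8F_mD/(πd³) = 1.0521 × 103.16 = 108.54 MPa
Goodman: 1/n_f = τ_a/S_se + τ_m/S_su = 88.936/563 + 108.54/1120 = 0.15797 + 0.09691 = 0.25487
n_f = 1/0.25487 = 3.923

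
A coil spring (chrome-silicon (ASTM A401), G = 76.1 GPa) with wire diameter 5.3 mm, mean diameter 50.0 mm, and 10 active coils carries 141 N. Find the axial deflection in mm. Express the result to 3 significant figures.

k = Gd⁴/(8D³N_a) = (76.1×10³)(5.3⁴)/(8·50.0³·10) = 6.0047 N/mm
δ = F/k = 141 / 6.0047 = 23.482 mm

23.5 mm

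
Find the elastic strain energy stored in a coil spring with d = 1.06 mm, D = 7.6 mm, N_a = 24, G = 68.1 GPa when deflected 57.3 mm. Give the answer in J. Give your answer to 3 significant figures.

1.67 J

k = Gd⁴/(8D³N_a) = (68.1×10³)(1.06⁴)/(8·7.6³·24) = 1.0201 N/mm
U = ½kδ² = 0.5 × 1.0201 × 57.3² = 1674.6 N·mm = 1.6746 J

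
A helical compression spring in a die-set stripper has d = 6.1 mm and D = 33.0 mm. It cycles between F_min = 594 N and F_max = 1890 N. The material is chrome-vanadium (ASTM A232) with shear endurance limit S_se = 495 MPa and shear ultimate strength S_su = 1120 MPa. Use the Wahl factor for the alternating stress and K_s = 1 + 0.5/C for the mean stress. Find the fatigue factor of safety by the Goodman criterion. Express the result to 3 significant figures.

0.934

C = D/d = 33.0/6.1 = 5.4098; K_W = (4C−1)/(4C−4)+0.615/C = 1.2838; K_s = 1+0.5/C = 1.0924
F_a = (F_max−F_min)/2 = 648 N; F_m = (F_max+F_min)/2 = 1242 N
τ_a = K_W·8F_aD/(πd³) = 1.2838 × 239.91 = 307.98 MPa
τ_m = K_s·8F_mD/(πd³) = 1.0924 × 459.82 = 502.32 MPa
Goodman: 1/n_f = τ_a/S_se + τ_m/S_su = 307.98/495 + 502.32/1120 = 0.62218 + 0.44850 = 1.0707
n_f = 1/1.0707 = 0.934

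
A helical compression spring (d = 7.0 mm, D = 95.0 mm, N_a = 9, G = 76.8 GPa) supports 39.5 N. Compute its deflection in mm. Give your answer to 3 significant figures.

k = Gd⁴/(8D³N_a) = (76.8×10³)(7.0⁴)/(8·95.0³·9) = 2.9871 N/mm
δ = F/k = 39.5 / 2.9871 = 13.224 mm

13.2 mm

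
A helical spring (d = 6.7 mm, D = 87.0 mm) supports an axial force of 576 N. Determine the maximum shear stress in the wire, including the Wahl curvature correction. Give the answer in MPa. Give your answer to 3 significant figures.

471 MPa

Spring index C = D/d = 87.0/6.7 = 12.9851
K_W = (4C−1)/(4C−4) + 0.615/C = 50.940/47.940 + 0.0474 = 1.1099
τ₀ = 8FD/(πd³) = 8·576·87.0/(π·6.7³) = 400896/944.87 = 424.28 MPa
τ_max = K·τ₀ = 1.1099 × 424.28 = 470.93 MPa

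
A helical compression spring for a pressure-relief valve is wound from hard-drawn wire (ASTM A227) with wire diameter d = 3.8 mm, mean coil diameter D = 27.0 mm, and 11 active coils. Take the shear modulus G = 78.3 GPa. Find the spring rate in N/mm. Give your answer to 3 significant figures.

k = Gd⁴/(8D³N_a) = (78.3×10³ × 3.8⁴) / (8 × 27.0³ × 11)
  = 1.63266e+07 / 1.7321e+06 = 9.4259 N/mm

9.43 N/mm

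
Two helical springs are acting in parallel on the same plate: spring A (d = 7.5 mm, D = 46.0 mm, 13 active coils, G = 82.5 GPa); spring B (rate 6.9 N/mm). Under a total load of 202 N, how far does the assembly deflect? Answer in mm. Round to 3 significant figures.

k_A = Gd⁴/(8D³N_a) = (82.5×10³)(7.5⁴)/(8·46.0³·13) = 25.786 N/mm
Parallel: k_eq = 25.786 + 6.9 = 32.686 N/mm
δ = F/k_eq = 202/32.686 = 6.1799 mm

6.18 mm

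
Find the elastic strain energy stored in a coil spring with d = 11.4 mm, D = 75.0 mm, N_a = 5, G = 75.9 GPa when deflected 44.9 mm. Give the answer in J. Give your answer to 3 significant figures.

k = Gd⁴/(8D³N_a) = (75.9×10³)(11.4⁴)/(8·75.0³·5) = 75.966 N/mm
U = ½kδ² = 0.5 × 75.966 × 44.9² = 76574 N·mm = 76.574 J

76.6 J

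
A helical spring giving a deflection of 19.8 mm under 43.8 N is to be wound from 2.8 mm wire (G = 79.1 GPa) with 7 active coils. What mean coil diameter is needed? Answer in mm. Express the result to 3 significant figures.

34.0 mm

Required rate k = F/δ = 43.8/19.8 = 2.2121 N/mm
D = (Gd⁴/(8N_a·k))^(1/3) = (79.1×10³·2.8⁴/(8·7·2.2121))^(1/3)
  = (39247.5)^(1/3) = 33.9837 mm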